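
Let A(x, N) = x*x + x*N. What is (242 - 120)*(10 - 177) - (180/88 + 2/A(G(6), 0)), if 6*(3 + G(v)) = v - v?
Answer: -4034501/198 ≈ -20376.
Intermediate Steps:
G(v) = -3 (G(v) = -3 + (v - v)/6 = -3 + (1/6)*0 = -3 + 0 = -3)
A(x, N) = x**2 + N*x
(242 - 120)*(10 - 177) - (180/88 + 2/A(G(6), 0)) = (242 - 120)*(10 - 177) - (180/88 + 2/((-3*(0 - 3)))) = 122*(-167) - (180*(1/88) + 2/((-3*(-3)))) = -20374 - (45/22 + 2/9) = -20374 - 1*449/198 = -20374 - 449/198 = -4034501/198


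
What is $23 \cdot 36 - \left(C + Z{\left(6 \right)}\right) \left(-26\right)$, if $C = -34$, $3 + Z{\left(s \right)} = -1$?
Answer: $-160$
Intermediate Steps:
$Z{\left(s \right)} = -4$ ($Z{\left(s \right)} = -3 - 1 = -4$)
$23 \cdot 36 - \left(C + Z{\left(6 \right)}\right) \left(-26\right) = 23 \cdot 36 - \left(-34 - 4\right) \left(-26\right) = 828 - \left(-38\right) \left(-26\right) = 828 - 988 = -160$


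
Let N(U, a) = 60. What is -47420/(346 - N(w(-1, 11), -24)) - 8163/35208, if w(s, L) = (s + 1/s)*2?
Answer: -92883221/559416 ≈ -166.04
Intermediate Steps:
w(s, L) = 2*s + 2/s (w(s, L) = (s + 1/s)*2 = 2*s + 2/s)
-47420/(346 - N(w(-1, 11), -24)) - 8163/35208 = -47420/(346 - 1*60) - 8163/35208 = -47420/(346 - 60) - 8163*1/35208 = -47420/286 - 907/3912 = -47420*1/286 - 907/3912 = -23710/143 - 907/3912 = -92883221/559416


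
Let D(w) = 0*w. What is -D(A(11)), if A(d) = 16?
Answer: 0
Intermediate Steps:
D(w) = 0
-D(A(11)) = -1*0 = 0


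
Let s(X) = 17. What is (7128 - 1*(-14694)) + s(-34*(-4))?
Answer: 21839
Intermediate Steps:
(7128 - 1*(-14694)) + s(-34*(-4)) = (7128 - 1*(-14694)) + 17 = (7128 + 14694) + 17 = 21822 + 17 = 21839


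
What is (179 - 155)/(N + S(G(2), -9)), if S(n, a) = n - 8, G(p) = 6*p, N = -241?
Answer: -8/79 ≈ -0.10127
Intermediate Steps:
S(n, a) = -8 + n
(179 - 155)/(N + S(G(2), -9)) = (179 - 155)/(-241 + (-8 + 6*2)) = 24/(-241 + (-8 + 12)) = 24/(-241 + 4) = 24/(-237) = 24*(-1/237) = -8/79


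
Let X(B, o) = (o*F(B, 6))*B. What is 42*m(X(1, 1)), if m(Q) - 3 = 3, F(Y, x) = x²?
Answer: 252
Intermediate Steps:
X(B, o) = 36*B*o (X(B, o) = (o*6²)*B = (o*36)*B = (36*o)*B = 36*B*o)
m(Q) = 6 (m(Q) = 3 + 3 = 6)
42*m(X(1, 1)) = 42*6 = 252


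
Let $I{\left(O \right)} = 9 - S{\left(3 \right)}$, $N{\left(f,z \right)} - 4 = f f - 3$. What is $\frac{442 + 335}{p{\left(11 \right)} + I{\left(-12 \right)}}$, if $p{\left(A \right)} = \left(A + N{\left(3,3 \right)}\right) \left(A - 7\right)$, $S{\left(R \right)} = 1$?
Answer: $\frac{777}{92} \approx 8.4456$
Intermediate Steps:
$N{\left(f,z \right)} = 1 + f^{2}$ ($N{\left(f,z \right)} = 4 + \left(f f - 3\right) = 4 + \left(f^{2} - 3\right) = 4 + \left(-3 + f^{2}\right) = 1 + f^{2}$)
$I{\left(O \right)} = 8$ ($I{\left(O \right)} = 9 - 1 = 8$)
$p{\left(A \right)} = \left(-7 + A\right) \left(10 + A\right)$ ($p{\left(A \right)} = \left(A + \left(1 + 3^{2}\right)\right) \left(A - 7\right) = \left(A + \left(1 + 9\right)\right) \left(-7 + A\right) = \left(A + 10\right) \left(-7 + A\right) = \left(10 + A\right) \left(-7 + A\right) = \left(-7 + A\right) \left(10 + A\right)$)
$\frac{442 + 335}{p{\left(11 \right)} + I{\left(-12 \right)}} = \frac{442 + 335}{\left(-70 + 11^{2} + 3 \cdot 11\right) + 8} = \frac{777}{\left(-70 + 121 + 33\right) + 8} = \frac{777}{84 + 8} = \frac{777}{92}$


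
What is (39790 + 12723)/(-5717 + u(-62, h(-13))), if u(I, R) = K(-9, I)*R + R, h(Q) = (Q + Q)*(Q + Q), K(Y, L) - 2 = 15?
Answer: 52513/6451 ≈ 8.1403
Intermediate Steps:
K(Y, L) = 17 (K(Y, L) = 2 + 15 = 17)
h(Q) = 4*Q² (h(Q) = (2*Q)*(2*Q) = 4*Q²)
u(I, R) = 18*R (u(I, R) = 17*R + R = 18*R)
(39790 + 12723)/(-5717 + u(-62, h(-13))) = (39790 + 12723)/(-5717 + 18*(4*(-13)²)) = 52513/(-5717 + 18*(4*169)) = 52513/(-5717 + 18*676) = 52513/(-5717 + 12168) = 52513/6451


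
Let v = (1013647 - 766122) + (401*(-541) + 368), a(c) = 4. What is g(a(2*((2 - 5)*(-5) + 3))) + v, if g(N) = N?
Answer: 30956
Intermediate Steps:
v = 30952 (v = 247525 + (-216941 + 368) = 247525 - 216573 = 30952)
g(a(2*((2 - 5)*(-5) + 3))) + v = 4 + 30952 = 30956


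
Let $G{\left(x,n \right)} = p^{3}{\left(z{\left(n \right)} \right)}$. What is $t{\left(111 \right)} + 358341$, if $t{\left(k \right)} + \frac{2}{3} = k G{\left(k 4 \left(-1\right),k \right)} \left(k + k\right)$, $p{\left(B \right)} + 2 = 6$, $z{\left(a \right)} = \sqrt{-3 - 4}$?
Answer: $\frac{5806285}{3} \approx 1.9354 \cdot 10^{6}$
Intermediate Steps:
$z{\left(a \right)} = i \sqrt{7}$ ($z{\left(a \right)} = \sqrt{-7} = i \sqrt{7}$)
$p{\left(B \right)} = 4$ ($p{\left(B \right)} = -2 + 6 = 4$)
$G{\left(x,n \right)} = 64$ ($G{\left(x,n \right)} = 4^{3} = 64$)
$t{\left(k \right)} = - \frac{2}{3} + 128 k^{2}$ ($t{\left(k \right)} = - \frac{2}{3} + k 64 \left(k + k\right) = - \frac{2}{3} + 64 k 2 k = - \frac{2}{3} + 128 k^{2}$)
$t{\left(111 \right)} + 358341 = \left(- \frac{2}{3} + 128 \cdot 111^{2}\right) + 358341 = \left(- \frac{2}{3} + 128 \cdot 12321\right) + 358341 = \left(- \frac{2}{3} + 1577088\right) + 358341 = \frac{4731262}{3} + 358341 = \frac{5806285}{3}$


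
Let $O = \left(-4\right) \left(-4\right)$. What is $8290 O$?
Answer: $132640$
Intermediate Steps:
$O = 16$
$8290 O = 8290 \cdot 16 = 132640$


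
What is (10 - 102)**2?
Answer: 8464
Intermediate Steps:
(10 - 102)**2 = (-92)**2 = 8464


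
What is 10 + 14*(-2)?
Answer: -18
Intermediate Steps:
10 + 14*(-2) = 10 - 28 = -18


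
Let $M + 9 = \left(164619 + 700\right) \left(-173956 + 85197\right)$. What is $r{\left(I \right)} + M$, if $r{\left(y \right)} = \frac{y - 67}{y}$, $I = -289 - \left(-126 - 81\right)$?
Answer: $- \frac{1203231028511}{82} \approx -1.4674 \cdot 10^{10}$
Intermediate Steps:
$I = -82$ ($I = -289 - -207 = -289 + 207 = -82$)
$r{\left(y \right)} = \frac{-67 + y}{y}$ ($r{\left(y \right)} = \frac{y - 67}{y} = \frac{-67 + y}{y}$)
$M = -14673549130$ ($M = -9 + \left(164619 + 700\right) \left(-173956 + 85197\right) = -9 + 165319 \left(-88759\right) = -9 - 14673549121 = -14673549130$)
$r{\left(I \right)} + M = \frac{-67 - 82}{-82} - 14673549130 = \left(- \frac{1}{82}\right) \left(-149\right) - 14673549130 = \frac{149}{82} - 14673549130 = - \frac{1203231028511}{82}$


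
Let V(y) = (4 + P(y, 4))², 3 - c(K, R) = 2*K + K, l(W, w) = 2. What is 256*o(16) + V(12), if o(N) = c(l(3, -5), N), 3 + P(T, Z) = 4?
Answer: -743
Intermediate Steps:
P(T, Z) = 1 (P(T, Z) = -3 + 4 = 1)
c(K, R) = 3 - 3*K (c(K, R) = 3 - (2*K + K) = 3 - 3*K)
V(y) = 25 (V(y) = (4 + 1)² = 5² = 25)
o(N) = -3 (o(N) = 3 - 3*2 = 3 - 6 = -3)
256*o(16) + V(12) = 256*(-3) + 25 = -768 + 25 = -743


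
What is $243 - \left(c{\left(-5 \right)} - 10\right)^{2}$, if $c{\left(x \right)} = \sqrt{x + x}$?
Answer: $153 + 20 i \sqrt{10} \approx 153.0 + 63.246 i$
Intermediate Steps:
$c{\left(x \right)} = \sqrt{2} \sqrt{x}$ ($c{\left(x \right)} = \sqrt{2 x} = \sqrt{2} \sqrt{x}$)
$243 - \left(c{\left(-5 \right)} - 10\right)^{2} = 243 - \left(\sqrt{2} \sqrt{-5} - 10\right)^{2} = 243 - \left(\sqrt{2} i \sqrt{5} - 10\right)^{2} = 243 - \left(i \sqrt{10} - 10\right)^{2} = 243 - \left(-10 + i \sqrt{10}\right)^{2}$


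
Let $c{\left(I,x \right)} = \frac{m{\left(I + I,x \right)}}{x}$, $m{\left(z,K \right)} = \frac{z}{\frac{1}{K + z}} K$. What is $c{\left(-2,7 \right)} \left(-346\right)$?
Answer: $4152$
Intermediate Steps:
$m{\left(z,K \right)} = K z \left(K + z\right)$ ($m{\left(z,K \right)} = z \left(K + z\right) K = K z \left(K + z\right)$)
$c{\left(I,x \right)} = 2 I \left(x + 2 I\right)$ ($c{\left(I,x \right)} = \frac{x \left(I + I\right) \left(x + \left(I + I\right)\right)}{x} = \frac{x 2 I \left(x + 2 I\right)}{x} = \frac{2 I x \left(x + 2 I\right)}{x} = 2 I \left(x + 2 I\right)$)
$c{\left(-2,7 \right)} \left(-346\right) = 2 \left(-2\right) \left(7 + 2 \left(-2\right)\right) \left(-346\right) = 2 \left(-2\right) \left(7 - 4\right) \left(-346\right) = 2 \left(-2\right) 3 \left(-346\right) = \left(-12\right) \left(-346\right) = 4152$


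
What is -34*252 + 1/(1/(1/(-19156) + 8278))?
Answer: -5555241/19156 ≈ -290.00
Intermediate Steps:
-34*252 + 1/(1/(1/(-19156) + 8278)) = -8568 + 1/(1/(-1/19156 + 8278)) = -8568 + 1/(1/(158573367/19156)) = -8568 + 1/(19156/158573367) = -8568 + 158573367/19156 = -5555241/19156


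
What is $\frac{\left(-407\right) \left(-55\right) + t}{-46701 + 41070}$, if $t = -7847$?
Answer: $- \frac{4846}{1877} \approx -2.5818$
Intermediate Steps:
$\frac{\left(-407\right) \left(-55\right) + t}{-46701 + 41070} = \frac{\left(-407\right) \left(-55\right) - 7847}{-46701 + 41070} = \frac{22385 - 7847}{-5631} = 14538 \left(- \frac{1}{5631}\right) = - \frac{4846}{1877}$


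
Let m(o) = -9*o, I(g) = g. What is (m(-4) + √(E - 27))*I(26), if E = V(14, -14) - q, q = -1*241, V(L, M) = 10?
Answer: 936 + 104*√14 ≈ 1325.1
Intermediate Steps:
q = -241
E = 251 (E = 10 - 1*(-241) = 10 + 241 = 251)
(m(-4) + √(E - 27))*I(26) = (-9*(-4) + √(251 - 27))*26 = (36 + √224)*26 = (36 + 4*√14)*26 = 936 + 104*√14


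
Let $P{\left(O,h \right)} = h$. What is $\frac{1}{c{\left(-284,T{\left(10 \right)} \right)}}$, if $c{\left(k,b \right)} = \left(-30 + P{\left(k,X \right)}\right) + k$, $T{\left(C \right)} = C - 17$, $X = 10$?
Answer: $- \frac{1}{304} \approx -0.0032895$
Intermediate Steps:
$T{\left(C \right)} = -17 + C$
$c{\left(k,b \right)} = -20 + k$ ($c{\left(k,b \right)} = \left(-30 + 10\right) + k = -20 + k$)
$\frac{1}{c{\left(-284,T{\left(10 \right)} \right)}} = \frac{1}{-20 - 284} = \frac{1}{-304} = - \frac{1}{304}$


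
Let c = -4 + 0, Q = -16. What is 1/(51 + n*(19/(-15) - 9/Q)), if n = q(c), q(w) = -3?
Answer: 80/4249 ≈ 0.018828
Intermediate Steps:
c = -4
n = -3
1/(51 + n*(19/(-15) - 9/Q)) = 1/(51 - 3*(19/(-15) - 9/(-16))) = 1/(51 - 3*(19*(-1/15) - 9*(-1/16))) = 1/(51 - 3*(-19/15 + 9/16)) = 1/(51 - 3*(-169/240)) = 1/(51 + 169/80) = 1/(4249/80) = 80/4249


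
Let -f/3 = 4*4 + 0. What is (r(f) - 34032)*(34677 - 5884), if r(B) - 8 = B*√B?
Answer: -979653032 - 5528256*I*√3 ≈ -9.7965e+8 - 9.5752e+6*I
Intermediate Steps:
f = -48 (f = -3*(4*4 + 0) = -3*(16 + 0) = -3*16 = -48)
r(B) = 8 + B^(3/2) (r(B) = 8 + B*√B = 8 + B^(3/2))
(r(f) - 34032)*(34677 - 5884) = ((8 + (-48)^(3/2)) - 34032)*(34677 - 5884) = ((8 - 192*I*√3) - 34032)*28793 = (-34024 - 192*I*√3)*28793 = -979653032 - 5528256*I*√3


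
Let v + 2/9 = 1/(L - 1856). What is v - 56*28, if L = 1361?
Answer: -258757/165 ≈ -1568.2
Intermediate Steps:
v = -37/165 (v = -2/9 + 1/(1361 - 1856) = -2/9 + 1/(-495) = -2/9 - 1/495 = -37/165 ≈ -0.22424)
v - 56*28 = -37/165 - 56*28 = -37/165 - 1568 = -258757/165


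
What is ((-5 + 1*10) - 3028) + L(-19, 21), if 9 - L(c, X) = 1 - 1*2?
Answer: -3013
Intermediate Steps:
L(c, X) = 10 (L(c, X) = 9 - (1 - 1*2) = 9 - (1 - 2) = 9 - 1*(-1) = 9 + 1 = 10)
((-5 + 1*10) - 3028) + L(-19, 21) = ((-5 + 1*10) - 3028) + 10 = ((-5 + 10) - 3028) + 10 = (5 - 3028) + 10 = -3023 + 10 = -3013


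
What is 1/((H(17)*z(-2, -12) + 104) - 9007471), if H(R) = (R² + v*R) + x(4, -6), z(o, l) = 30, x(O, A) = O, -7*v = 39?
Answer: -7/63009929 ≈ -1.1109e-7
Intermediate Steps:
v = -39/7 (v = -⅐*39 = -39/7 ≈ -5.5714)
H(R) = 4 + R² - 39*R/7 (H(R) = (R² - 39*R/7) + 4 = 4 + R² - 39*R/7)
1/((H(17)*z(-2, -12) + 104) - 9007471) = 1/(((4 + 17² - 39/7*17)*30 + 104) - 9007471) = 1/(((4 + 289 - 663/7)*30 + 104) - 9007471) = 1/(((1388/7)*30 + 104) - 9007471) = 1/((41640/7 + 104) - 9007471) = 1/(42368/7 - 9007471) = 1/(-63009929/7) = -7/63009929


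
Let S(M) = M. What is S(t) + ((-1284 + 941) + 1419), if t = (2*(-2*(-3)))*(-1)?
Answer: 1064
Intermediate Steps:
t = -12 (t = (2*6)*(-1) = 12*(-1) = -12)
S(t) + ((-1284 + 941) + 1419) = -12 + ((-1284 + 941) + 1419) = -12 + (-343 + 1419) = -12 + 1076 = 1064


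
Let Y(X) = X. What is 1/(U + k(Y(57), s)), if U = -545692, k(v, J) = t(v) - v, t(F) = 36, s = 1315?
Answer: -1/545713 ≈ -1.8325e-6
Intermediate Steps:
k(v, J) = 36 - v
1/(U + k(Y(57), s)) = 1/(-545692 + (36 - 1*57)) = 1/(-545692 + (36 - 57)) = 1/(-545692 - 21) = 1/(-545713) = -1/545713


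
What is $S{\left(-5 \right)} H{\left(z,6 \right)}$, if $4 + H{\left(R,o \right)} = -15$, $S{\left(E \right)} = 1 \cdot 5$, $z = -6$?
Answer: $-95$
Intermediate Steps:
$S{\left(E \right)} = 5$
$H{\left(R,o \right)} = -19$ ($H{\left(R,o \right)} = -4 - 15 = -19$)
$S{\left(-5 \right)} H{\left(z,6 \right)} = 5 \left(-19\right) = -95$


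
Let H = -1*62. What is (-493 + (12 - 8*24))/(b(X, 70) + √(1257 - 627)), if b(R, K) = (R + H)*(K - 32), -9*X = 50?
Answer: 69970464/266871893 + 163539*√70/533743786 ≈ 0.26475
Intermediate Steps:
H = -62
X = -50/9 (X = -⅑*50 = -50/9 ≈ -5.5556)
b(R, K) = (-62 + R)*(-32 + K) (b(R, K) = (R - 62)*(K - 32) = (-62 + R)*(-32 + K))
(-493 + (12 - 8*24))/(b(X, 70) + √(1257 - 627)) = (-493 + (12 - 8*24))/((1984 - 62*70 - 32*(-50/9) + 70*(-50/9)) + √(1257 - 627)) = (-493 + (12 - 192))/((1984 - 4340 + 1600/9 - 3500/9) + √630) = (-493 - 180)/(-23104/9 + 3*√70) = -673/(-23104/9 + 3*√70)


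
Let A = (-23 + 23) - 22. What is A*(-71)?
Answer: 1562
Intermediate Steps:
A = -22 (A = 0 - 22 = -22)
A*(-71) = -22*(-71) = 1562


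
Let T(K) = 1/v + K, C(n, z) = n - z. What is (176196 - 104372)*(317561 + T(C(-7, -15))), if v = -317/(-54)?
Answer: 7230480924848/317 ≈ 2.2809e+10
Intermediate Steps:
v = 317/54 (v = -317*(-1/54) = 317/54 ≈ 5.8704)
T(K) = 54/317 + K (T(K) = 1/(317/54) + K = 54/317 + K)
(176196 - 104372)*(317561 + T(C(-7, -15))) = (176196 - 104372)*(317561 + (54/317 + (-7 - 1*(-15)))) = 71824*(317561 + (54/317 + (-7 + 15))) = 71824*(317561 + (54/317 + 8)) = 71824*(317561 + 2590/317) = 71824*(100669427/317) = 7230480924848/317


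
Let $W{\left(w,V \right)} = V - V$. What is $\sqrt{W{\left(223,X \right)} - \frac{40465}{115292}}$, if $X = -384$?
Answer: $\frac{i \sqrt{1166322695}}{57646} \approx 0.59243 i$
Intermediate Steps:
$W{\left(w,V \right)} = 0$
$\sqrt{W{\left(223,X \right)} - \frac{40465}{115292}} = \sqrt{0 - \frac{40465}{115292}} = \sqrt{- \frac{40465}{115292}} = \frac{i \sqrt{1166322695}}{57646}$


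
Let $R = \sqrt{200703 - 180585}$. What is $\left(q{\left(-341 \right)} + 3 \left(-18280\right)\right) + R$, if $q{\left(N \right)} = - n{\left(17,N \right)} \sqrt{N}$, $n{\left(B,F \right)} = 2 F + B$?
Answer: $-54840 + \sqrt{20118} + 665 i \sqrt{341} \approx -54698.0 + 12280.0 i$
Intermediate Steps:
$n{\left(B,F \right)} = B + 2 F$
$q{\left(N \right)} = - \sqrt{N} \left(17 + 2 N\right)$ ($q{\left(N \right)} = - \left(17 + 2 N\right) \sqrt{N} = - \sqrt{N} \left(17 + 2 N\right)$)
$R = \sqrt{20118} \approx 141.84$
$\left(q{\left(-341 \right)} + 3 \left(-18280\right)\right) + R = \left(\sqrt{-341} \left(-17 - -682\right) + 3 \left(-18280\right)\right) + \sqrt{20118} = \left(i \sqrt{341} \left(-17 + 682\right) - 54840\right) + \sqrt{20118} = \left(i \sqrt{341} \cdot 665 - 54840\right) + \sqrt{20118} = \left(665 i \sqrt{341} - 54840\right) + \sqrt{20118} = \left(-54840 + 665 i \sqrt{341}\right) + \sqrt{20118} = -54840 + \sqrt{20118} + 665 i \sqrt{341}$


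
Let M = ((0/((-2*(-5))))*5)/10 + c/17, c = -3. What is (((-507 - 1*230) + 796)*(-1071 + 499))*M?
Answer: 101244/17 ≈ 5955.5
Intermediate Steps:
M = -3/17 (M = ((0/((-2*(-5))))*5)/10 - 3/17 = ((0/10)*5)*(⅒) - 3*1/17 = ((0*(⅒))*5)*(⅒) - 3/17 = (0*5)*(⅒) - 3/17 = 0*(⅒) - 3/17 = 0 - 3/17 = -3/17 ≈ -0.17647)
(((-507 - 1*230) + 796)*(-1071 + 499))*M = (((-507 - 1*230) + 796)*(-1071 + 499))*(-3/17) = (((-507 - 230) + 796)*(-572))*(-3/17) = ((-737 + 796)*(-572))*(-3/17) = (59*(-572))*(-3/17) = -33748*(-3/17) = 101244/17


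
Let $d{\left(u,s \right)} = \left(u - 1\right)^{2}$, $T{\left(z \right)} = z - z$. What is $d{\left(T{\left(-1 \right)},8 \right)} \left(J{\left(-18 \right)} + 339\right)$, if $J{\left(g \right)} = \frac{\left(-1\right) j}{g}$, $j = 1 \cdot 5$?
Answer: $\frac{6107}{18} \approx 339.28$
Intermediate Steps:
$T{\left(z \right)} = 0$
$j = 5$
$d{\left(u,s \right)} = \left(-1 + u\right)^{2}$
$J{\left(g \right)} = - \frac{5}{g}$ ($J{\left(g \right)} = \frac{\left(-1\right) 5}{g} = - \frac{5}{g}$)
$d{\left(T{\left(-1 \right)},8 \right)} \left(J{\left(-18 \right)} + 339\right) = \left(-1 + 0\right)^{2} \left(- \frac{5}{-18} + 339\right) = \left(-1\right)^{2} \left(\left(-5\right) \left(- \frac{1}{18}\right) + 339\right) = 1 \left(\frac{5}{18} + 339\right) = 1 \cdot \frac{6107}{18} = \frac{6107}{18}$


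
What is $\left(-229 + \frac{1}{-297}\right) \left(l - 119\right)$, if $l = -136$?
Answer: $\frac{5781190}{99} \approx 58396.0$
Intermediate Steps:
$\left(-229 + \frac{1}{-297}\right) \left(l - 119\right) = \left(-229 + \frac{1}{-297}\right) \left(-136 - 119\right) = \left(-229 - \frac{1}{297}\right) \left(-255\right) = \left(- \frac{68014}{297}\right) \left(-255\right) = \frac{5781190}{99}$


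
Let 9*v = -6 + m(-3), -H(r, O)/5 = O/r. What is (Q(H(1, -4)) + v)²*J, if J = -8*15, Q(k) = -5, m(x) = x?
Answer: -4320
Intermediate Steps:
H(r, O) = -5*O/r
v = -1 (v = (-6 - 3)/9 = (⅑)*(-9) = -1)
J = -120
(Q(H(1, -4)) + v)²*J = (-5 - 1)²*(-120) = (-6)²*(-120) = 36*(-120) = -4320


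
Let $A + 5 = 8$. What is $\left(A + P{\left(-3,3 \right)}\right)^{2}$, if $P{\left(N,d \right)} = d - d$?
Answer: $9$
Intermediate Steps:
$P{\left(N,d \right)} = 0$
$A = 3$ ($A = -5 + 8 = 3$)
$\left(A + P{\left(-3,3 \right)}\right)^{2} = \left(3 + 0\right)^{2} = 3^{2} = 9$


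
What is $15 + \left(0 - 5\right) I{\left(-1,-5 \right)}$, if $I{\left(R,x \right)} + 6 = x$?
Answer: $70$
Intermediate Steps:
$I{\left(R,x \right)} = -6 + x$
$15 + \left(0 - 5\right) I{\left(-1,-5 \right)} = 15 + \left(0 - 5\right) \left(-6 - 5\right) = 15 - -55 = 15 + 55 = 70$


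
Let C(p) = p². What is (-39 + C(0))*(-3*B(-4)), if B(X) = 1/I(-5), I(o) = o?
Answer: -117/5 ≈ -23.400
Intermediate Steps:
B(X) = -⅕ (B(X) = 1/(-5) = -⅕)
(-39 + C(0))*(-3*B(-4)) = (-39 + 0²)*(-3*(-⅕)) = (-39 + 0)*(⅗) = -39*⅗ = -117/5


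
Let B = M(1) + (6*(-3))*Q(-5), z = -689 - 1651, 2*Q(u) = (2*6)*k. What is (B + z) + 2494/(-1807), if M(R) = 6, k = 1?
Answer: -4415188/1807 ≈ -2443.4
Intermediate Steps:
Q(u) = 6 (Q(u) = ((2*6)*1)/2 = (12*1)/2 = (½)*12 = 6)
z = -2340
B = -102 (B = 6 + (6*(-3))*6 = 6 - 18*6 = 6 - 108 = -102)
(B + z) + 2494/(-1807) = (-102 - 2340) + 2494/(-1807) = -2442 + 2494*(-1/1807) = -2442 - 2494/1807 = -4415188/1807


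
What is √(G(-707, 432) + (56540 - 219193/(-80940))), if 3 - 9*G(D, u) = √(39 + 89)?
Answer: √(92607374996655 - 1455840800*√2)/40470 ≈ 237.79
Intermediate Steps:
G(D, u) = ⅓ - 8*√2/9 (G(D, u) = ⅓ - √(39 + 89)/9 = ⅓ - 8*√2/9)
√(G(-707, 432) + (56540 - 219193/(-80940))) = √((⅓ - 8*√2/9) + (56540 - 219193/(-80940))) = √((⅓ - 8*√2/9) + (56540 - 219193*(-1)/80940)) = √((⅓ - 8*√2/9) + (56540 - 1*(-219193/80940))) = √((⅓ - 8*√2/9) + (56540 + 219193/80940)) = √((⅓ - 8*√2/9) + 4576566793/80940) = √(4576593773/80940 - 8*√2/9)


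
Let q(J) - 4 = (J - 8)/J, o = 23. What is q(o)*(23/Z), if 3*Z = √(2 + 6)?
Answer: 321*√2/4 ≈ 113.49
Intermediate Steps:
q(J) = 4 + (-8 + J)/J (q(J) = 4 + (J - 8)/J = 4 + (-8 + J)/J)
Z = 2*√2/3 (Z = √(2 + 6)/3 = √8/3 = (2*√2)/3 = 2*√2/3 ≈ 0.94281)
q(o)*(23/Z) = (5 - 8/23)*(23/((2*√2/3))) = (5 - 8*1/23)*(23*(3*√2/4)) = (5 - 8/23)*(69*√2/4) = 107*(69*√2/4)/23 = 321*√2/4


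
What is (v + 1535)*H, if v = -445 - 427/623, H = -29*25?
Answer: -70288025/89 ≈ -7.8975e+5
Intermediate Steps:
H = -725
v = -39666/89 (v = -445 - 427/623 = -445 - 1*61/89 = -445 - 61/89 = -39666/89 ≈ -445.69)
(v + 1535)*H = (-39666/89 + 1535)*(-725) = (96949/89)*(-725) = -70288025/89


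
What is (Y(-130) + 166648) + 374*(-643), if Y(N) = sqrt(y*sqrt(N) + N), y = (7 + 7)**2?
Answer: -73834 + sqrt(-130 + 196*I*sqrt(130)) ≈ -73802.0 + 34.413*I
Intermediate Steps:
y = 196 (y = 14**2 = 196)
Y(N) = sqrt(N + 196*sqrt(N)) (Y(N) = sqrt(196*sqrt(N) + N) = sqrt(N + 196*sqrt(N)))
(Y(-130) + 166648) + 374*(-643) = (sqrt(-130 + 196*sqrt(-130)) + 166648) + 374*(-643) = (sqrt(-130 + 196*(I*sqrt(130))) + 166648) - 240482 = (sqrt(-130 + 196*I*sqrt(130)) + 166648) - 240482 = (166648 + sqrt(-130 + 196*I*sqrt(130))) - 240482 = -73834 + sqrt(-130 + 196*I*sqrt(130))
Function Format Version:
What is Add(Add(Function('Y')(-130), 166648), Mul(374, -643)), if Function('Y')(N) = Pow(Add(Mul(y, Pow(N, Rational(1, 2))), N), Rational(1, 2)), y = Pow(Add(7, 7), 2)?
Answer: Add(-73834, Pow(Add(-130, Mul(196, I, Pow(130, Rational(1, 2)))), Rational(1, 2))) ≈ Add(-73802., Mul(34.413, I))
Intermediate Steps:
y = 196 (y = Pow(14, 2) = 196)
Function('Y')(N) = Pow(Add(N, Mul(196, Pow(N, Rational(1, 2)))), Rational(1, 2)) (Function('Y')(N) = Pow(Add(Mul(196, Pow(N, Rational(1, 2))), N), Rational(1, 2)) = Pow(Add(N, Mul(196, Pow(N, Rational(1, 2)))), Rational(1, 2)))
Add(Add(Function('Y')(-130), 166648), Mul(374, -643)) = Add(Add(Pow(Add(-130, Mul(196, Pow(-130, Rational(1, 2)))), Rational(1, 2)), 166648), Mul(374, -643)) = Add(Add(Pow(Add(-130, Mul(196, Mul(I, Pow(130, Rational(1, 2))))), Rational(1, 2)), 166648), -240482) = Add(Add(Pow(Add(-130, Mul(196, I, Pow(130, Rational(1, 2)))), Rational(1, 2)), 166648), -240482) = Add(Add(166648, Pow(Add(-130, Mul(196, I, Pow(130, Rational(1, 2)))), Rational(1, 2))), -240482) = Add(-73834, Pow(Add(-130, Mul(196, I, Pow(130, Rational(1, 2)))), Rational(1, 2)))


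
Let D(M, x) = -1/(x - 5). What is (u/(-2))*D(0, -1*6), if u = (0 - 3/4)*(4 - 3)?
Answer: 3/88 ≈ 0.034091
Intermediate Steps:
D(M, x) = -1/(-5 + x)
u = -¾ (u = (0 - 3*¼)*1 = (0 - ¾)*1 = -¾*1 = -¾ ≈ -0.75000)
(u/(-2))*D(0, -1*6) = (-¾/(-2))*(-1/(-5 - 1*6)) = (-½*(-¾))*(-1/(-5 - 6)) = 3*(-1/(-11))/8 = 3*(-1*(-1/11))/8 = (3/8)*(1/11) = 3/88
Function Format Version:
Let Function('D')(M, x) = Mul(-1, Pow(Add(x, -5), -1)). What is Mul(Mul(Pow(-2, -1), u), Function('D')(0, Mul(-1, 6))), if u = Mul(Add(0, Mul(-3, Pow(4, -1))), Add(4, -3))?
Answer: Rational(3, 88) ≈ 0.034091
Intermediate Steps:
Function('D')(M, x) = Mul(-1, Pow(Add(-5, x), -1))
u = Rational(-3, 4) (u = Mul(Add(0, Mul(-3, Rational(1, 4))), 1) = Mul(Add(0, Rational(-3, 4)), 1) = Mul(Rational(-3, 4), 1) = Rational(-3, 4) ≈ -0.75000)
Mul(Mul(Pow(-2, -1), u), Function('D')(0, Mul(-1, 6))) = Mul(Mul(Pow(-2, -1), Rational(-3, 4)), Mul(-1, Pow(Add(-5, Mul(-1, 6)), -1))) = Mul(Mul(Rational(-1, 2), Rational(-3, 4)), Mul(-1, Pow(Add(-5, -6), -1))) = Mul(Rational(3, 8), Mul(-1, Pow(-11, -1))) = Mul(Rational(3, 8), Mul(-1, Rational(-1, 11))) = Mul(Rational(3, 8), Rational(1, 11)) = Rational(3, 88)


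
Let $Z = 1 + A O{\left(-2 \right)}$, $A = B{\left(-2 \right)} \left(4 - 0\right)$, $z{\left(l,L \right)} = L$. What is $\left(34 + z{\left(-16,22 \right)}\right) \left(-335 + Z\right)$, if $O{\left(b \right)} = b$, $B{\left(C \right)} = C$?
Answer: $-17808$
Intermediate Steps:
$A = -8$ ($A = - 2 \left(4 - 0\right) = - 2 \left(4 + 0\right) = \left(-2\right) 4 = -8$)
$Z = 17$ ($Z = 1 - -16 = 1 + 16 = 17$)
$\left(34 + z{\left(-16,22 \right)}\right) \left(-335 + Z\right) = \left(34 + 22\right) \left(-335 + 17\right) = 56 \left(-318\right) = -17808$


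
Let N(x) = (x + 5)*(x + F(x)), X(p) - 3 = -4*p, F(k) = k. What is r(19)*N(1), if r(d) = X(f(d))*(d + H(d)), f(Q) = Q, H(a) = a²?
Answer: -332880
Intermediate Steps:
X(p) = 3 - 4*p
r(d) = (3 - 4*d)*(d + d²)
N(x) = 2*x*(5 + x) (N(x) = (x + 5)*(x + x) = (5 + x)*(2*x) = 2*x*(5 + x))
r(19)*N(1) = (19*(3 - 1*19 - 4*19²))*(2*1*(5 + 1)) = (19*(3 - 19 - 4*361))*(2*1*6) = (19*(3 - 19 - 1444))*12 = (19*(-1460))*12 = -27740*12 = -332880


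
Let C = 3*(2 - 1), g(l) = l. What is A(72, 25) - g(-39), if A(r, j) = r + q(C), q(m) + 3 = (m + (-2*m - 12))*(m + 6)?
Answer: -27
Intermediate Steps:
C = 3 (C = 3*1 = 3)
q(m) = -3 + (-12 - m)*(6 + m) (q(m) = -3 + (m + (-2*m - 12))*(m + 6) = -3 + (m + (-12 - 2*m))*(6 + m) = -3 + (-12 - m)*(6 + m))
A(r, j) = -138 + r (A(r, j) = r + (-75 - 1*3**2 - 18*3) = r + (-75 - 1*9 - 54) = r + (-75 - 9 - 54) = r - 138 = -138 + r)
A(72, 25) - g(-39) = (-138 + 72) - 1*(-39) = -66 + 39 = -27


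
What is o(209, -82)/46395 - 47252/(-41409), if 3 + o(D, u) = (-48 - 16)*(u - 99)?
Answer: 296868241/213463395 ≈ 1.3907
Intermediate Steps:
o(D, u) = 6333 - 64*u (o(D, u) = -3 + (-48 - 16)*(u - 99) = -3 - 64*(-99 + u) = -3 + (6336 - 64*u) = 6333 - 64*u)
o(209, -82)/46395 - 47252/(-41409) = (6333 - 64*(-82))/46395 - 47252/(-41409) = (6333 + 5248)*(1/46395) - 47252*(-1/41409) = 11581*(1/46395) + 47252/41409 = 11581/46395 + 47252/41409 = 296868241/213463395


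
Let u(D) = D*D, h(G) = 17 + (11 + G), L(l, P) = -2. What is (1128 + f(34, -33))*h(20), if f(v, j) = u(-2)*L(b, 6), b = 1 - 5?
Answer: 53760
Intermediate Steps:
b = -4
h(G) = 28 + G
u(D) = D²
f(v, j) = -8 (f(v, j) = (-2)²*(-2) = 4*(-2) = -8)
(1128 + f(34, -33))*h(20) = (1128 - 8)*(28 + 20) = 1120*48 = 53760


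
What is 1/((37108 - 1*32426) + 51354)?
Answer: 1/56036 ≈ 1.7846e-5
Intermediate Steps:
1/((37108 - 1*32426) + 51354) = 1/((37108 - 32426) + 51354) = 1/(4682 + 51354) = 1/56036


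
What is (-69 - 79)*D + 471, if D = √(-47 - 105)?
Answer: 471 - 296*I*√38 ≈ 471.0 - 1824.7*I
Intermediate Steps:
D = 2*I*√38 (D = √(-152) = 2*I*√38 ≈ 12.329*I)
(-69 - 79)*D + 471 = (-69 - 79)*(2*I*√38) + 471 = -296*I*√38 + 471 = 471 - 296*I*√38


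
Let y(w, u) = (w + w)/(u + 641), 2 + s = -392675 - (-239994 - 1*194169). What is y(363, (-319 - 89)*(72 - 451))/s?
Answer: 363/3220827839 ≈ 1.1270e-7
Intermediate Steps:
s = 41486 (s = -2 + (-392675 - (-239994 - 1*194169)) = -2 + (-392675 - (-239994 - 194169)) = -2 + (-392675 - 1*(-434163)) = -2 + (-392675 + 434163) = -2 + 41488 = 41486)
y(w, u) = 2*w/(641 + u) (y(w, u) = (2*w)/(641 + u) = 2*w/(641 + u))
y(363, (-319 - 89)*(72 - 451))/s = (2*363/(641 + (-319 - 89)*(72 - 451)))/41486 = (2*363/(641 - 408*(-379)))*(1/41486) = (2*363/(641 + 154632))*(1/41486) = (2*363/155273)*(1/41486) = (2*363*(1/155273))*(1/41486) = (726/155273)*(1/41486) = 363/3220827839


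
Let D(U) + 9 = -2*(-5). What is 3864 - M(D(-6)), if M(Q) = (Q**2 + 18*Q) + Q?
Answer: 3844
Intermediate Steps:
D(U) = 1 (D(U) = -9 - 2*(-5) = -9 + 10 = 1)
M(Q) = Q**2 + 19*Q
3864 - M(D(-6)) = 3864 - (19 + 1) = 3864 - 20 = 3844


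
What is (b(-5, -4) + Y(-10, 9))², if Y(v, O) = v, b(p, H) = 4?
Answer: 36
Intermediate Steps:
(b(-5, -4) + Y(-10, 9))² = (4 - 10)² = (-6)² = 36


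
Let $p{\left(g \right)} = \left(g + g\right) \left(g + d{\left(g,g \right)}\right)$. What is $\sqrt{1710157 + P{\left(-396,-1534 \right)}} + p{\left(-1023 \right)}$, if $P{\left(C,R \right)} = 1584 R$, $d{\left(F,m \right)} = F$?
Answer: $4186116 + i \sqrt{719699} \approx 4.1861 \cdot 10^{6} + 848.35 i$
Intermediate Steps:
$p{\left(g \right)} = 4 g^{2}$ ($p{\left(g \right)} = \left(g + g\right) \left(g + g\right) = 2 g 2 g = 4 g^{2}$)
$\sqrt{1710157 + P{\left(-396,-1534 \right)}} + p{\left(-1023 \right)} = \sqrt{1710157 + 1584 \left(-1534\right)} + 4 \left(-1023\right)^{2} = \sqrt{1710157 - 2429856} + 4 \cdot 1046529 = \sqrt{-719699} + 4186116 = i \sqrt{719699} + 4186116 = 4186116 + i \sqrt{719699}$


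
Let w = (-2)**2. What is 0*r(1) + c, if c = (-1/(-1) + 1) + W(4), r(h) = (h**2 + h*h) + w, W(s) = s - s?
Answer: 2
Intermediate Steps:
w = 4
W(s) = 0
r(h) = 4 + 2*h**2 (r(h) = (h**2 + h*h) + 4 = (h**2 + h**2) + 4 = 2*h**2 + 4 = 4 + 2*h**2)
c = 2 (c = (-1/(-1) + 1) + 0 = (-1*(-1) + 1) + 0 = (1 + 1) + 0 = 2 + 0 = 2)
0*r(1) + c = 0*(4 + 2*1**2) + 2 = 0*(4 + 2*1) + 2 = 0*(4 + 2) + 2 = 0*6 + 2 = 0 + 2 = 2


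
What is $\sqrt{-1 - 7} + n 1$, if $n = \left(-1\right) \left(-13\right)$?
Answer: $13 + 2 i \sqrt{2} \approx 13.0 + 2.8284 i$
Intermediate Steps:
$n = 13$
$\sqrt{-1 - 7} + n 1 = \sqrt{-1 - 7} + 13 \cdot 1 = \sqrt{-8} + 13 = 2 i \sqrt{2} + 13 = 13 + 2 i \sqrt{2}$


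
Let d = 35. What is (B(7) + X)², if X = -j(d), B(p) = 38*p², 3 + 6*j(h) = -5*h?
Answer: 32205625/9 ≈ 3.5784e+6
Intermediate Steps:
j(h) = -½ - 5*h/6 (j(h) = -½ + (-5*h)/6 = -½ - 5*h/6)
X = 89/3 (X = -(-½ - ⅚*35) = -(-½ - 175/6) = -1*(-89/3) = 89/3 ≈ 29.667)
(B(7) + X)² = (38*7² + 89/3)² = (38*49 + 89/3)² = (1862 + 89/3)² = (5675/3)² = 32205625/9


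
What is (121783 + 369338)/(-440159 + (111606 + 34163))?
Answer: -54569/32710 ≈ -1.6683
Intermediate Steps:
(121783 + 369338)/(-440159 + (111606 + 34163)) = 491121/(-440159 + 145769) = 491121/(-294390) = 491121*(-1/294390) = -54569/32710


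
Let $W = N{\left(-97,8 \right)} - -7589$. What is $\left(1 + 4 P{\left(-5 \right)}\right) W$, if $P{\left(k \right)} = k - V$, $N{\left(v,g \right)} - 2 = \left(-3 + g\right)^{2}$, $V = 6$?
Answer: $-327488$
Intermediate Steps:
$N{\left(v,g \right)} = 2 + \left(-3 + g\right)^{2}$
$P{\left(k \right)} = -6 + k$ ($P{\left(k \right)} = k - 6 = -6 + k$)
$W = 7616$ ($W = \left(2 + \left(-3 + 8\right)^{2}\right) - -7589 = \left(2 + 5^{2}\right) + 7589 = \left(2 + 25\right) + 7589 = 27 + 7589 = 7616$)
$\left(1 + 4 P{\left(-5 \right)}\right) W = \left(1 + 4 \left(-6 - 5\right)\right) 7616 = \left(1 + 4 \left(-11\right)\right) 7616 = \left(1 - 44\right) 7616 = \left(-43\right) 7616 = -327488$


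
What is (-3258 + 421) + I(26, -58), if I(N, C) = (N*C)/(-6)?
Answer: -7757/3 ≈ -2585.7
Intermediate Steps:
I(N, C) = -C*N/6 (I(N, C) = (C*N)*(-⅙) = -C*N/6)
(-3258 + 421) + I(26, -58) = (-3258 + 421) - ⅙*(-58)*26 = -2837 + 754/3 = -7757/3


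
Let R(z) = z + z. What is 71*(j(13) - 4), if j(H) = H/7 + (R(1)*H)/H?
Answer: -71/7 ≈ -10.143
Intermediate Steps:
R(z) = 2*z
j(H) = 2 + H/7 (j(H) = H/7 + ((2*1)*H)/H = H*(⅐) + (2*H)/H = H/7 + 2 = 2 + H/7)
71*(j(13) - 4) = 71*((2 + (⅐)*13) - 4) = 71*((2 + 13/7) - 4) = 71*(27/7 - 4) = 71*(-⅐) = -71/7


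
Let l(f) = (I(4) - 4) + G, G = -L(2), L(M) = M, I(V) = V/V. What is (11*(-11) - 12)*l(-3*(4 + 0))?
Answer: 665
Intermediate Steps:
I(V) = 1
G = -2 (G = -1*2 = -2)
l(f) = -5 (l(f) = (1 - 4) - 2 = -3 - 2 = -5)
(11*(-11) - 12)*l(-3*(4 + 0)) = (11*(-11) - 12)*(-5) = (-121 - 12)*(-5) = -133*(-5) = 665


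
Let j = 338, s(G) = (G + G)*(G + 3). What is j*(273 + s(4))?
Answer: 111202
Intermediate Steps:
s(G) = 2*G*(3 + G) (s(G) = (2*G)*(3 + G) = 2*G*(3 + G))
j*(273 + s(4)) = 338*(273 + 2*4*(3 + 4)) = 338*(273 + 2*4*7) = 338*(273 + 56) = 338*329 = 111202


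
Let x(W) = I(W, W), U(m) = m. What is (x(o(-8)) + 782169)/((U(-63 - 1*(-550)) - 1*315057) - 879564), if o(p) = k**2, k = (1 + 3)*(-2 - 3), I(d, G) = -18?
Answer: -782151/1194134 ≈ -0.65499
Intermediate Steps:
k = -20 (k = 4*(-5) = -20)
o(p) = 400 (o(p) = (-20)**2 = 400)
x(W) = -18
(x(o(-8)) + 782169)/((U(-63 - 1*(-550)) - 1*315057) - 879564) = (-18 + 782169)/(((-63 - 1*(-550)) - 1*315057) - 879564) = 782151/(((-63 + 550) - 315057) - 879564) = 782151/((487 - 315057) - 879564) = 782151/(-314570 - 879564) = 782151/(-1194134) = 782151*(-1/1194134) = -782151/1194134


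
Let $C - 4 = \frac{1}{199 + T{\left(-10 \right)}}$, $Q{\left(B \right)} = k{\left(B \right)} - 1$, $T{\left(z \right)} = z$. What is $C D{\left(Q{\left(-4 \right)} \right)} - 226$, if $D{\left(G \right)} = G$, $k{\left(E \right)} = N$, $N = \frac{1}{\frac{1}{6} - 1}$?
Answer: $- \frac{221897}{945} \approx -234.81$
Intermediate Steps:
$N = - \frac{6}{5}$ ($N = \frac{1}{\frac{1}{6} - 1} = \frac{1}{- \frac{5}{6}} = - \frac{6}{5} \approx -1.2$)
$k{\left(E \right)} = - \frac{6}{5}$
$Q{\left(B \right)} = - \frac{11}{5}$ ($Q{\left(B \right)} = - \frac{6}{5} - 1 = - \frac{11}{5}$)
$C = \frac{757}{189}$ ($C = 4 + \frac{1}{199 - 10} = 4 + \frac{1}{189} = \frac{757}{189} \approx 4.0053$)
$C D{\left(Q{\left(-4 \right)} \right)} - 226 = \frac{757}{189} \left(- \frac{11}{5}\right) - 226 = - \frac{8327}{945} - 226 = - \frac{221897}{945}$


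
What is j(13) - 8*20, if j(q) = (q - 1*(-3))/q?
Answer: -2064/13 ≈ -158.77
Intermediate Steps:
j(q) = (3 + q)/q (j(q) = (q + 3)/q = (3 + q)/q)
j(13) - 8*20 = (3 + 13)/13 - 8*20 = (1/13)*16 - 160 = 16/13 - 160 = -2064/13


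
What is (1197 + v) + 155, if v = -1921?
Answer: -569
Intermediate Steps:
(1197 + v) + 155 = (1197 - 1921) + 155 = -724 + 155 = -569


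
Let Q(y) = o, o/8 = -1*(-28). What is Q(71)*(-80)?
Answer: -17920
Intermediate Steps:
o = 224 (o = 8*(-1*(-28)) = 8*28 = 224)
Q(y) = 224
Q(71)*(-80) = 224*(-80) = -17920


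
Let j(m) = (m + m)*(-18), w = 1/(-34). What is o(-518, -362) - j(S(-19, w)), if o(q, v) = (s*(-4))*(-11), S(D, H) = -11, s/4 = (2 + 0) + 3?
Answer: 484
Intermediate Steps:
s = 20 (s = 4*((2 + 0) + 3) = 4*(2 + 3) = 4*5 = 20)
w = -1/34 ≈ -0.029412
o(q, v) = 880 (o(q, v) = (20*(-4))*(-11) = -80*(-11) = 880)
j(m) = -36*m (j(m) = (2*m)*(-18) = -36*m)
o(-518, -362) - j(S(-19, w)) = 880 - (-36)*(-11) = 880 - 1*396 = 880 - 396 = 484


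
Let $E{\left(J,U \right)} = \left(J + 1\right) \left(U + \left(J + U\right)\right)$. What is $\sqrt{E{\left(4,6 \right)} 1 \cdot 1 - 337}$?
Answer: $i \sqrt{257} \approx 16.031 i$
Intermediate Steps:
$E{\left(J,U \right)} = \left(1 + J\right) \left(J + 2 U\right)$
$\sqrt{E{\left(4,6 \right)} 1 \cdot 1 - 337} = \sqrt{\left(4 + 4^{2} + 2 \cdot 6 + 2 \cdot 4 \cdot 6\right) 1 \cdot 1 - 337} = \sqrt{\left(4 + 16 + 12 + 48\right) 1 \cdot 1 - 337} = \sqrt{80 \cdot 1 \cdot 1 - 337} = \sqrt{80 \cdot 1 - 337} = \sqrt{80 - 337} = \sqrt{-257} = i \sqrt{257}$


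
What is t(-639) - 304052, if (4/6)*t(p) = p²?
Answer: 616859/2 ≈ 3.0843e+5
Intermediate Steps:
t(p) = 3*p²/2
t(-639) - 304052 = (3/2)*(-639)² - 304052 = (3/2)*408321 - 304052 = 1224963/2 - 304052 = 616859/2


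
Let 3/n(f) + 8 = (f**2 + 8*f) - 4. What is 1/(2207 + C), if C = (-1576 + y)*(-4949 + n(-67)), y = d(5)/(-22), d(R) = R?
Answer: 43351/338265883688 ≈ 1.2816e-7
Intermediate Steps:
n(f) = 3/(-12 + f**2 + 8*f) (n(f) = 3/(-8 + ((f**2 + 8*f) - 4)) = 3/(-8 + (-4 + f**2 + 8*f)) = 3/(-12 + f**2 + 8*f))
y = -5/22 (y = 5/(-22) = 5*(-1/22) = -5/22 ≈ -0.22727)
C = 338170208031/43351 (C = (-1576 - 5/22)*(-4949 + 3/(-12 + (-67)**2 + 8*(-67))) = -34677*(-4949 + 3/(-12 + 4489 - 536))/22 = -34677*(-4949 + 3/3941)/22 = -34677/22*(-19504006/3941) = 338170208031/43351 ≈ 7.8007e+6)
1/(2207 + C) = 1/(2207 + 338170208031/43351) = 1/(338265883688/43351) = 43351/338265883688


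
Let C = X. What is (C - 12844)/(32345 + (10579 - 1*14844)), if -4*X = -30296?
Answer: -527/2808 ≈ -0.18768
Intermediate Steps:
X = 7574 (X = -¼*(-30296) = 7574)
C = 7574
(C - 12844)/(32345 + (10579 - 1*14844)) = (7574 - 12844)/(32345 + (10579 - 1*14844)) = -5270/(32345 + (10579 - 14844)) = -5270/(32345 - 4265) = -5270/28080 = -5270*1/28080 = -527/2808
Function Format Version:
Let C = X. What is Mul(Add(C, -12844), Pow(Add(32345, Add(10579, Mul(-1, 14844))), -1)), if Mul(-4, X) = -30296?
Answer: Rational(-527, 2808) ≈ -0.18768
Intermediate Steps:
X = 7574 (X = Mul(Rational(-1, 4), -30296) = 7574)
C = 7574
Mul(Add(C, -12844), Pow(Add(32345, Add(10579, Mul(-1, 14844))), -1)) = Mul(Add(7574, -12844), Pow(Add(32345, Add(10579, Mul(-1, 14844))), -1)) = Mul(-5270, Pow(Add(32345, Add(10579, -14844)), -1)) = Mul(-5270, Pow(Add(32345, -4265), -1)) = Mul(-5270, Pow(28080, -1)) = Mul(-5270, Rational(1, 28080)) = Rational(-527, 2808)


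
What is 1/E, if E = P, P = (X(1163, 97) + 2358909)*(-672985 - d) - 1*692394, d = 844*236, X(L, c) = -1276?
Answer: -1/2056255108371 ≈ -4.8632e-13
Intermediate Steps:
d = 199184
P = -2056255108371 (P = (-1276 + 2358909)*(-672985 - 1*199184) - 1*692394 = 2357633*(-672985 - 199184) - 692394 = 2357633*(-872169) - 692394 = -2056254415977 - 692394 = -2056255108371)
E = -2056255108371
1/E = 1/(-2056255108371) = -1/2056255108371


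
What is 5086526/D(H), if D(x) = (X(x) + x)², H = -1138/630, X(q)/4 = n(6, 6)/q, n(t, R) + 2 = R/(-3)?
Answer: 163405589901778350/1597289017921 ≈ 1.0230e+5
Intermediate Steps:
n(t, R) = -2 - R/3 (n(t, R) = -2 + R/(-3) = -2 + R*(-⅓) = -2 - R/3)
X(q) = -16/q (X(q) = 4*((-2 - ⅓*6)/q) = 4*((-2 - 2)/q) = 4*(-4/q) = -16/q)
H = -569/315 (H = -1138*1/630 = -569/315 ≈ -1.8063)
D(x) = (x - 16/x)² (D(x) = (-16/x + x)² = (x - 16/x)²)
5086526/D(H) = 5086526/(((-16 + (-569/315)²)²/(-569/315)²)) = 5086526/((99225*(-16 + 323761/99225)²/323761)) = 5086526/((99225*(-1263839/99225)²/323761)) = 5086526/(((99225/323761)*(1597289017921/9845600625))) = 5086526/(1597289017921/32125185225) = 5086526*(32125185225/1597289017921) = 163405589901778350/1597289017921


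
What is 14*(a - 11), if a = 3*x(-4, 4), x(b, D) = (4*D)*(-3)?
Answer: -2170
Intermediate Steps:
x(b, D) = -12*D
a = -144 (a = 3*(-12*4) = 3*(-48) = -144)
14*(a - 11) = 14*(-144 - 11) = 14*(-155) = -2170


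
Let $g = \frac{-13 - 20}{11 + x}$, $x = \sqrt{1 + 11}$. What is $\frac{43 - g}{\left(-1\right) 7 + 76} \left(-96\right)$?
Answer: $- \frac{161600}{2507} + \frac{2112 \sqrt{3}}{2507} \approx -63.0$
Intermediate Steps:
$x = 2 \sqrt{3}$ ($x = \sqrt{12} = 2 \sqrt{3} \approx 3.4641$)
$g = - \frac{33}{11 + 2 \sqrt{3}}$ ($g = \frac{-13 - 20}{11 + 2 \sqrt{3}} = - \frac{33}{11 + 2 \sqrt{3}} \approx -2.2815$)
$\frac{43 - g}{\left(-1\right) 7 + 76} \left(-96\right) = \frac{43 - \left(- \frac{363}{109} + \frac{66 \sqrt{3}}{109}\right)}{\left(-1\right) 7 + 76} \left(-96\right) = \frac{43 + \left(\frac{363}{109} - \frac{66 \sqrt{3}}{109}\right)}{-7 + 76} \left(-96\right) = \frac{\frac{5050}{109} - \frac{66 \sqrt{3}}{109}}{69} \left(-96\right) = \left(\frac{5050}{109} - \frac{66 \sqrt{3}}{109}\right) \frac{1}{69} \left(-96\right) = \left(\frac{5050}{7521} - \frac{22 \sqrt{3}}{2507}\right) \left(-96\right) = - \frac{161600}{2507} + \frac{2112 \sqrt{3}}{2507}$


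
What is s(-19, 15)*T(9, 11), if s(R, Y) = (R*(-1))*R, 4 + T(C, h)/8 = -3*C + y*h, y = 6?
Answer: -101080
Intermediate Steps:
T(C, h) = -32 - 24*C + 48*h (T(C, h) = -32 + 8*(-3*C + 6*h) = -32 + (-24*C + 48*h) = -32 - 24*C + 48*h)
s(R, Y) = -R**2 (s(R, Y) = (-R)*R = -R**2)
s(-19, 15)*T(9, 11) = (-1*(-19)**2)*(-32 - 24*9 + 48*11) = (-1*361)*(-32 - 216 + 528) = -361*280 = -101080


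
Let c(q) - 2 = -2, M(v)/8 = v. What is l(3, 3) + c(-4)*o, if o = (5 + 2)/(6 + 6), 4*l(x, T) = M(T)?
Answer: 6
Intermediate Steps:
M(v) = 8*v
l(x, T) = 2*T (l(x, T) = (8*T)/4 = 2*T)
o = 7/12 ≈ 0.58333
c(q) = 0 (c(q) = 2 - 2 = 0)
l(3, 3) + c(-4)*o = 2*3 + 0*(7/12) = 6 + 0 = 6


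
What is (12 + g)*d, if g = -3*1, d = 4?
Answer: 36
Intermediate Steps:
g = -3
(12 + g)*d = (12 - 3)*4 = 9*4 = 36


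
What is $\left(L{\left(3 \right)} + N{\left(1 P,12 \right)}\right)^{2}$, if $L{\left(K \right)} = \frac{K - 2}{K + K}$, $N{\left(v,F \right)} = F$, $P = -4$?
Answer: $\frac{5329}{36} \approx 148.03$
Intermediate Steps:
$L{\left(K \right)} = \frac{-2 + K}{2 K}$
$\left(L{\left(3 \right)} + N{\left(1 P,12 \right)}\right)^{2} = \left(\frac{-2 + 3}{2 \cdot 3} + 12\right)^{2} = \left(\frac{1}{2} \cdot \frac{1}{3} \cdot 1 + 12\right)^{2} = \left(\frac{1}{6} + 12\right)^{2} = \left(\frac{73}{6}\right)^{2} = \frac{5329}{36}$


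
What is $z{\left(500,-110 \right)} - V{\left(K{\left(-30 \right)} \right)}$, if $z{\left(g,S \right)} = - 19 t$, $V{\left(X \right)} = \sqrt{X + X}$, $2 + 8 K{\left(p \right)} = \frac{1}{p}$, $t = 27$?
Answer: $-513 - \frac{i \sqrt{1830}}{60} \approx -513.0 - 0.71297 i$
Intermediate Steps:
$K{\left(p \right)} = - \frac{1}{4} + \frac{1}{8 p}$
$V{\left(X \right)} = \sqrt{2} \sqrt{X}$ ($V{\left(X \right)} = \sqrt{2 X} = \sqrt{2} \sqrt{X}$)
$z{\left(g,S \right)} = -513$ ($z{\left(g,S \right)} = \left(-19\right) 27 = -513$)
$z{\left(500,-110 \right)} - V{\left(K{\left(-30 \right)} \right)} = -513 - \sqrt{2} \sqrt{\frac{1 - -60}{8 \left(-30\right)}} = -513 - \sqrt{2} \sqrt{\frac{1}{8} \left(- \frac{1}{30}\right) \left(1 + 60\right)} = -513 - \sqrt{2} \sqrt{\frac{1}{8} \left(- \frac{1}{30}\right) 61} = -513 - \sqrt{2} \sqrt{- \frac{61}{240}} = -513 - \sqrt{2} \frac{i \sqrt{915}}{60} = -513 - \frac{i \sqrt{1830}}{60}$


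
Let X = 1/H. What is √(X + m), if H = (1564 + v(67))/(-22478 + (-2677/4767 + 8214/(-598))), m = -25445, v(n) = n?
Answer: I*√2807904221256448965027/332102589 ≈ 159.56*I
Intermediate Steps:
H = -2324718123/32059013666 (H = (1564 + 67)/(-22478 + (-2677/4767 + 8214/(-598))) = 1631/(-22478 + (-2677*1/4767 + 8214*(-1/598))) = 1631/(-22478 + (-2677/4767 - 4107/299)) = 1631/(-22478 - 20378492/1425333) = 1631/(-32059013666/1425333) = 1631*(-1425333/32059013666) = -2324718123/32059013666 ≈ -0.072514)
X = -32059013666/2324718123 (X = 1/(-2324718123/32059013666) = -32059013666/2324718123 ≈ -13.790)
√(X + m) = √(-32059013666/2324718123 - 25445) = √(-59184511653401/2324718123) = I*√2807904221256448965027/332102589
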